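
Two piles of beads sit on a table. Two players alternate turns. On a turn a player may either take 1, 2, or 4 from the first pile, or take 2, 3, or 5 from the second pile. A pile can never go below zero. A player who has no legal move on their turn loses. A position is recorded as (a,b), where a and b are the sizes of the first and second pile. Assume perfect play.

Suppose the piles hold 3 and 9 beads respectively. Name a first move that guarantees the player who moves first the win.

Move to (1,9).

Use the standard recursion: the mover loses at a terminal position; elsewhere, the mover wins exactly when some move hands the opponent an L position.
No move ever increases a pile, so every position that can arise here has a ≤ 3 and b ≤ 9; it is enough to label the cells with 0 ≤ a ≤ 3 and 0 ≤ b ≤ 9.
Every move lowers a or b (never raises either), so fill the grid row by row in increasing a, and left to right within a row: each cell's successors are then already labelled.
      b=0  b=1  b=2  b=3  b=4  b=5  b=6  b=7  b=8  b=9
a=0:    L    L    W    W    W    W    W    L    L    W
a=1:    W    W    L    L    W    W    W    W    W    L
a=2:    W    W    W    W    L    L    W    W    W    W
a=3:    L    L    W    W    W    W    W    L    L    W
Cells with no legal move (terminal, hence L): (0,0), (0,1).
The remaining L cells, each justified by listing all of its moves:
(0,7): only reaches (0,5)(W), (0,4)(W), (0,2)(W), all W → L
(0,8): only reaches (0,6)(W), (0,5)(W), (0,3)(W), all W → L
(1,2): only reaches (0,2)(W), (1,0)(W), all W → L
(1,3): only reaches (0,3)(W), (1,1)(W), (1,0)(W), all W → L
(1,9): only reaches (0,9)(W), (1,7)(W), (1,6)(W), (1,4)(W), all W → L
(2,4): only reaches (1,4)(W), (0,4)(W), (2,2)(W), (2,1)(W), all W → L
(2,5): only reaches (1,5)(W), (0,5)(W), (2,3)(W), (2,2)(W), (2,0)(W), all W → L
(3,0): only reaches (2,0)(W), (1,0)(W), all W → L
(3,1): only reaches (2,1)(W), (1,1)(W), all W → L
(3,7): only reaches (2,7)(W), (1,7)(W), (3,5)(W), (3,4)(W), (3,2)(W), all W → L
(3,8): only reaches (2,8)(W), (1,8)(W), (3,6)(W), (3,5)(W), (3,3)(W), all W → L
Every other cell has at least one move into one of the L cells above, so it is W.
From (3,9), the L positions reachable in one move are: (1,9), (3,7). Any move reaching one of these is winning.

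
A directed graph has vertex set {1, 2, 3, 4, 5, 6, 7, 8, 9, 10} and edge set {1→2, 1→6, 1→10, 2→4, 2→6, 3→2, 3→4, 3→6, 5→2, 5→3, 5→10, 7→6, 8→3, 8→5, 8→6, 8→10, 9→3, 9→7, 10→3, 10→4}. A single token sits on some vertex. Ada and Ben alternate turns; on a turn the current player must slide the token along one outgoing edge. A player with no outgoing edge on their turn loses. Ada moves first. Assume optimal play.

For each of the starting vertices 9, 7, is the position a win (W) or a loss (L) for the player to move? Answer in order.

Use the standard recursion: the mover loses at a terminal position; elsewhere, the mover wins exactly when some move hands the opponent an L position.
Every edge goes from a vertex to one that appears earlier in the order 4, 6, 2, 3, 10, 1, 5, 8, 7, 9, so processing vertices in that order labels each vertex after all of its successors.
4: no outgoing edge → L
6: no outgoing edge → L
2: →6(L), so W
3: →6(L), so W
10: →4(L), so W
1: →6(L), so W
5: →10(W), 3(W), 2(W) — all W, so L
8: →5(L), so W
7: →6(L), so W
9: →7(W), 3(W) — all W, so L

9: L, 7: W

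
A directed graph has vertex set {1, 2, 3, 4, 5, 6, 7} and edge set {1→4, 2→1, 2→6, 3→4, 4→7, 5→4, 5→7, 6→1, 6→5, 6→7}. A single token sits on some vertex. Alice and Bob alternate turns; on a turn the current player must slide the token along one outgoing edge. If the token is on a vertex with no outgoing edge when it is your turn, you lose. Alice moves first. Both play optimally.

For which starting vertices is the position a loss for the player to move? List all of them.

1, 3, 7

Compute win/loss labels from the base case upward. A position with no move is L. Any other position is W if it can reach an L in one move, else L.
Every edge goes from a vertex to one that appears earlier in the order 7, 4, 1, 5, 6, 3, 2, so processing vertices in that order labels each vertex after all of its successors.
7: no outgoing edge → L
4: W (go to 7, an L position)
1: L (sole option 4(W) is W)
5: W (go to 7, an L position)
6: W (go to 1, an L position)
3: L (sole option 4(W) is W)
2: W (go to 1, an L position)
The losing starting vertices are exactly the entries labelled L in this table (3 of them).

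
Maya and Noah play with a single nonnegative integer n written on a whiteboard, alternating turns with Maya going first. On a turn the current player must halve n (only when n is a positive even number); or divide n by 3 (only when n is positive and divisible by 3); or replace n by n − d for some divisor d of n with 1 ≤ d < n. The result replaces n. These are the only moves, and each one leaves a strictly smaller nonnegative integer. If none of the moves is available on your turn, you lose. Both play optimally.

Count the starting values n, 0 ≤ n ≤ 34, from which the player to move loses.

Use the standard recursion: the mover loses at a terminal position; elsewhere, the mover wins exactly when some move hands the opponent an L position.
n=0: no move → L
n=1: no move → L
n=2: reaches L-position 1 → W
n=3: reaches L-position 1 → W
n=4: only reaches 2(W), 3(W), all W → L
n=5: reaches L-position 4 → W
n=6: reaches L-position 4 → W
n=7: only reaches 6(W), which is W → L
n=8: reaches L-position 4 → W
n=9: only reaches 3(W), 6(W), 8(W), all W → L
n=10: reaches L-position 9 → W
n=11: only reaches 10(W), which is W → L
n=12: reaches L-position 4 → W
n=13: only reaches 12(W), which is W → L
n=14: reaches L-position 7 → W
n=15: only reaches 5(W), 10(W), 12(W), 14(W), all W → L
n=16: reaches L-position 15 → W
n=17: only reaches 16(W), which is W → L
n=18: reaches L-position 9 → W
n=19: only reaches 18(W), which is W → L
n=20: reaches L-position 15 → W
n=21: reaches L-position 7 → W
n=22: reaches L-position 11 → W
n=23: only reaches 22(W), which is W → L
n=24: reaches L-position 23 → W
n=25: only reaches 20(W), 24(W), all W → L
n=26: reaches L-position 13 → W
n=27: reaches L-position 9 → W
n=28: only reaches 14(W), 21(W), 24(W), 26(W), 27(W), all W → L
n=29: reaches L-position 28 → W
n=30: reaches L-position 15 → W
n=31: only reaches 30(W), which is W → L
n=32: reaches L-position 28 → W
n=33: reaches L-position 11 → W
n=34: reaches L-position 17 → W
L entries with 0 ≤ n ≤ 34: n = 0, 1, 4, 7, 9, 11, 13, 15, 17, 19, 23, 25, 28, 31; that makes 14.

14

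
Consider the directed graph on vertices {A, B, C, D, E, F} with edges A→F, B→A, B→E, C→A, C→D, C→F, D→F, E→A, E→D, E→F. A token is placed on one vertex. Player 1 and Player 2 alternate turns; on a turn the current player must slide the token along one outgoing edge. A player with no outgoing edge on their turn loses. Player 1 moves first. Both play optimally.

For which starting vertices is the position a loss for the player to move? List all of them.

B, F

Use the standard recursion: the mover loses at a terminal position; elsewhere, the mover wins exactly when some move hands the opponent an L position.
Every edge goes from a vertex to one that appears earlier in the order F, D, A, E, C, B, so processing vertices in that order labels each vertex after all of its successors.
F: no outgoing edge → L
D: reaches L-position F → W
A: reaches L-position F → W
E: reaches L-position F → W
C: reaches L-position F → W
B: only reaches E(W), A(W), all W → L
Reading off the rows marked L gives the requested list; there are 2 such vertices.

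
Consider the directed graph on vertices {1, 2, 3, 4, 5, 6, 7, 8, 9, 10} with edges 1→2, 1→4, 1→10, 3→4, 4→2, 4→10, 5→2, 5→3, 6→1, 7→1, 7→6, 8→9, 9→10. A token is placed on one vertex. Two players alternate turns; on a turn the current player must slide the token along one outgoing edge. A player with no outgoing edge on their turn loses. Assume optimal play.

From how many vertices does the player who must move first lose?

5

Positions with no move are L. A position that does have a move is losing for the player to move precisely when every available move leads to a winning position for the opponent. Fill in the labels:
Every edge goes from a vertex to one that appears earlier in the order 10, 2, 4, 9, 1, 3, 6, 7, 5, 8, so processing vertices in that order labels each vertex after all of its successors.
10: no outgoing edge → L
2: no outgoing edge → L
4: reaches L-position 2 → W
9: reaches L-position 10 → W
1: reaches L-position 2 → W
3: only reaches 4(W), which is W → L
6: only reaches 1(W), which is W → L
7: reaches L-position 6 → W
5: reaches L-position 3 → W
8: only reaches 9(W), which is W → L
The L vertices are 2, 3, 6, 8, 10; that is 5 in all.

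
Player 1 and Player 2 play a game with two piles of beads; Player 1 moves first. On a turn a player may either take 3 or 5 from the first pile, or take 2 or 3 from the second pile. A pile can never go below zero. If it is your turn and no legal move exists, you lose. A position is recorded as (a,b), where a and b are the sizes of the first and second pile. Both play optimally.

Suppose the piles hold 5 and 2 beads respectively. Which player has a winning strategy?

Use the standard recursion: the mover loses at a terminal position; elsewhere, the mover wins exactly when some move hands the opponent an L position.
No move ever increases a pile, so every position that can arise here has a ≤ 5 and b ≤ 2; it is enough to label the cells with 0 ≤ a ≤ 5 and 0 ≤ b ≤ 2.
Every move lowers a or b (never raises either), so fill the grid row by row in increasing a, and left to right within a row: each cell's successors are then already labelled.
      b=0  b=1  b=2
a=0:    L    L    W
a=1:    L    L    W
a=2:    L    L    W
a=3:    W    W    L
a=4:    W    W    L
a=5:    W    W    L
Cells with no legal move (terminal, hence L): (0,0), (0,1), (1,0), (1,1), (2,0), (2,1).
The remaining L cells, each justified by listing all of its moves:
(3,2): L (options (0,2)(W), (3,0)(W) are all W)
(4,2): L (options (1,2)(W), (4,0)(W) are all W)
(5,2): L (options (2,2)(W), (0,2)(W), (5,0)(W) are all W)
Every other cell has at least one move into one of the L cells above, so it is W.
Every move from (5,2) reaches a W position, so the mover loses.

Player 2 wins.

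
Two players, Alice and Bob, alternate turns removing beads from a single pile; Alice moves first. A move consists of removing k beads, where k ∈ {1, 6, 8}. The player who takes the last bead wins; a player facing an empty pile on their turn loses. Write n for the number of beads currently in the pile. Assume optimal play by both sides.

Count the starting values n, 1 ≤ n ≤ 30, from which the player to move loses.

13

Use the standard recursion: the mover loses at a terminal position; elsewhere, the mover wins exactly when some move hands the opponent an L position.
n=0: no move → L
n=1: can move to 0, which is L ⇒ W
n=2: the only move is to 1(W), a W ⇒ L
n=3: can move to 2, which is L ⇒ W
n=4: the only move is to 3(W), a W ⇒ L
n=5: can move to 4, which is L ⇒ W
n=6: can move to 0, which is L ⇒ W
n=7: moves to 6(W), 1(W); every one is W ⇒ L
n=8: can move to 7, which is L ⇒ W
n=9: moves to 8(W), 3(W), 1(W); every one is W ⇒ L
n=10: can move to 9, which is L ⇒ W
n=11: moves to 10(W), 5(W), 3(W); every one is W ⇒ L
n=12: can move to 11, which is L ⇒ W
n=13: can move to 7, which is L ⇒ W
n=14: moves to 13(W), 8(W), 6(W); every one is W ⇒ L
n=15: can move to 14, which is L ⇒ W
n=16: moves to 15(W), 10(W), 8(W); every one is W ⇒ L
n=17: can move to 16, which is L ⇒ W
n=18: moves to 17(W), 12(W), 10(W); every one is W ⇒ L
n=19: can move to 18, which is L ⇒ W
n=20: can move to 14, which is L ⇒ W
n=21: moves to 20(W), 15(W), 13(W); every one is W ⇒ L
n=22: can move to 21, which is L ⇒ W
n=23: moves to 22(W), 17(W), 15(W); every one is W ⇒ L
n=24: can move to 23, which is L ⇒ W
n=25: moves to 24(W), 19(W), 17(W); every one is W ⇒ L
n=26: can move to 25, which is L ⇒ W
n=27: can move to 21, which is L ⇒ W
n=28: moves to 27(W), 22(W), 20(W); every one is W ⇒ L
n=29: can move to 28, which is L ⇒ W
n=30: moves to 29(W), 24(W), 22(W); every one is W ⇒ L
L entries with 1 ≤ n ≤ 30 (n=0 is outside the asked range and is not counted): n = 2, 4, 7, 9, 11, 14, 16, 18, 21, 23, 25, 28, 30; that makes 13.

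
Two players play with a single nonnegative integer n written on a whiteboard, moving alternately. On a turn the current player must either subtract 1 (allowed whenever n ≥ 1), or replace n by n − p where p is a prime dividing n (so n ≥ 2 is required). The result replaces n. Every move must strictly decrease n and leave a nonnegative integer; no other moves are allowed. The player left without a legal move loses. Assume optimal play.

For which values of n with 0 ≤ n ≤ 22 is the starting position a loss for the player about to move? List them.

0, 4, 8, 12, 16, 20

Label each position W (a win for the player to move) or L (a loss). A position with no legal move is L; any other position is W exactly when some move reaches an L, and L when every move reaches a W.
n=0: no move → L
n=1: reaches L-position 0 → W
n=2: reaches L-position 0 → W
n=3: reaches L-position 0 → W
n=4: only reaches 2(W), 3(W), all W → L
n=5: reaches L-position 0 → W
n=6: reaches L-position 4 → W
n=7: reaches L-position 0 → W
n=8: only reaches 6(W), 7(W), all W → L
n=9: reaches L-position 8 → W
n=10: reaches L-position 8 → W
n=11: reaches L-position 0 → W
n=12: only reaches 9(W), 10(W), 11(W), all W → L
n=13: reaches L-position 0 → W
n=14: reaches L-position 12 → W
n=15: reaches L-position 12 → W
n=16: only reaches 14(W), 15(W), all W → L
n=17: reaches L-position 0 → W
n=18: reaches L-position 16 → W
n=19: reaches L-position 0 → W
n=20: only reaches 15(W), 18(W), 19(W), all W → L
n=21: reaches L-position 20 → W
n=22: reaches L-position 20 → W
Reading off the rows marked L gives the requested list; there are 6 such values of n.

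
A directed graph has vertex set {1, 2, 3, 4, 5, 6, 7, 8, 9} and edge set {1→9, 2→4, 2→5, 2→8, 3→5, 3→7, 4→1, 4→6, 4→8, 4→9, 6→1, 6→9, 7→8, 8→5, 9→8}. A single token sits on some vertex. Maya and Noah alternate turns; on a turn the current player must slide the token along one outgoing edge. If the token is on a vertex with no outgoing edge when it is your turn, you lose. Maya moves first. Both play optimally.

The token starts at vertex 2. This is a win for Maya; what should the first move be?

Move to 5.

Compute win/loss labels from the base case upward. A position with no move is L. Any other position is W if it can reach an L in one move, else L.
Every edge goes from a vertex to one that appears earlier in the order 5, 8, 9, 1, 7, 3, 6, 4, 2, so processing vertices in that order labels each vertex after all of its successors.
5: no outgoing edge → L
8: can move to 5, which is L ⇒ W
9: the only move is to 8(W), a W ⇒ L
1: can move to 9, which is L ⇒ W
7: the only move is to 8(W), a W ⇒ L
3: can move to 7, which is L ⇒ W
6: can move to 9, which is L ⇒ W
4: can move to 9, which is L ⇒ W
2: can move to 5, which is L ⇒ W
From 2, the L positions reachable in one move are: 5.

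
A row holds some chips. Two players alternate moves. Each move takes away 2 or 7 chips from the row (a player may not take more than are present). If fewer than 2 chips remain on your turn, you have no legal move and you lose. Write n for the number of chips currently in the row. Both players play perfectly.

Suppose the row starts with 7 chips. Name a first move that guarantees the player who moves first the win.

Remove 2, leaving 5.

Label each position W (a win for the player to move) or L (a loss). A position with no legal move is L; any other position is W exactly when some move reaches an L, and L when every move reaches a W.
n=0: no move → L
n=1: no move → L
n=2: reaches L-position 0 → W
n=3: reaches L-position 1 → W
n=4: only reaches 2(W), which is W → L
n=5: only reaches 3(W), which is W → L
n=6: reaches L-position 4 → W
n=7: reaches L-position 5 → W
From 7, the L positions reachable in one move are: 5, 0. Any move reaching one of these is winning.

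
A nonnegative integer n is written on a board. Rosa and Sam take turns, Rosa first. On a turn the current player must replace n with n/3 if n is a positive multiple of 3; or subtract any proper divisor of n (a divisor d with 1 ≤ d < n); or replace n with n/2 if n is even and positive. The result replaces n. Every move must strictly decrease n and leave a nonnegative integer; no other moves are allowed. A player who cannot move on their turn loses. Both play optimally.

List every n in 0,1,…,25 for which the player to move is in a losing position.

Positions with no move are L. A position that does have a move is losing for the player to move precisely when every available move leads to a winning position for the opponent. Fill in the labels:
n=0: no move → L
n=1: no move → L
n=2: →1(L), so W
n=3: →1(L), so W
n=4: →2(W), 3(W) — all W, so L
n=5: →4(L), so W
n=6: →4(L), so W
n=7: →6(W) only, which is W, so L
n=8: →4(L), so W
n=9: →3(W), 6(W), 8(W) — all W, so L
n=10: →9(L), so W
n=11: →10(W) only, which is W, so L
n=12: →4(L), so W
n=13: →12(W) only, which is W, so L
n=14: →7(L), so W
n=15: →5(W), 10(W), 12(W), 14(W) — all W, so L
n=16: →15(L), so W
n=17: →16(W) only, which is W, so L
n=18: →9(L), so W
n=19: →18(W) only, which is W, so L
n=20: →15(L), so W
n=21: →7(L), so W
n=22: →11(L), so W
n=23: →22(W) only, which is W, so L
n=24: →23(L), so W
n=25: →20(W), 24(W) — all W, so L
The losing starting values of n are exactly the entries labelled L in this table (12 of them).

0, 1, 4, 7, 9, 11, 13, 15, 17, 19, 23, 25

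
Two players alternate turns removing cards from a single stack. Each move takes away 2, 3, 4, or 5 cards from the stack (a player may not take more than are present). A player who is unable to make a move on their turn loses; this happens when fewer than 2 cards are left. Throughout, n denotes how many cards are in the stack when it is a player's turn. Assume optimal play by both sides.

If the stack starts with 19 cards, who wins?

The first player wins.

Compute win/loss labels from the base case upward. A position with no move is L. Any other position is W if it can reach an L in one move, else L.
n=0: no move → L
n=1: no move → L
n=2: →0(L), so W
n=3: →1(L), so W
n=4: →1(L), so W
n=5: →1(L), so W
n=6: →1(L), so W
n=7: →5(W), 4(W), 3(W), 2(W) — all W, so L
n=8: →6(W), 5(W), 4(W), 3(W) — all W, so L
n=9: →7(L), so W
n=10: →8(L), so W
n=11: →8(L), so W
n=12: →8(L), so W
n=13: →8(L), so W
n=14: →12(W), 11(W), 10(W), 9(W) — all W, so L
n=15: →13(W), 12(W), 11(W), 10(W) — all W, so L
n=16: →14(L), so W
n=17: →15(L), so W
n=18: →15(L), so W
n=19: →15(L), so W
From 19 the player to move can remove 4, leaving 15, reaching an L position.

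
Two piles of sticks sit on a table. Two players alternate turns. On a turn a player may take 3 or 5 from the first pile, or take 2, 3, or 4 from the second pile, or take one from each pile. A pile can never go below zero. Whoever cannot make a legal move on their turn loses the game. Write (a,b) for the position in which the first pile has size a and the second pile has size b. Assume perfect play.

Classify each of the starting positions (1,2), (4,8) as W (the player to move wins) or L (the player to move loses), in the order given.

Classify positions by backward induction: terminal positions (no move available) are L. From any other position, the mover wins iff some move reaches an L.
No move ever increases a pile, so every position that can arise here has a ≤ 4 and b ≤ 8; it is enough to label the cells with 0 ≤ a ≤ 4 and 0 ≤ b ≤ 8.
Every move lowers a or b (never raises either), so fill the grid row by row in increasing a, and left to right within a row: each cell's successors are then already labelled.
      b=0  b=1  b=2  b=3  b=4  b=5  b=6  b=7  b=8
a=0:    L    L    W    W    W    W    L    L    W
a=1:    L    W    W    W    W    L    L    W    W
a=2:    L    W    W    W    W    L    W    W    W
a=3:    W    W    L    L    W    W    W    W    L
a=4:    W    L    L    W    W    W    W    L    L
Cells with no legal move (terminal, hence L): (0,0), (0,1), (1,0), (2,0).
The remaining L cells, each justified by listing all of its moves:
(0,6): moves to (0,4)(W), (0,3)(W), (0,2)(W); every one is W ⇒ L
(0,7): moves to (0,5)(W), (0,4)(W), (0,3)(W); every one is W ⇒ L
(1,5): moves to (1,3)(W), (1,2)(W), (1,1)(W), (0,4)(W); every one is W ⇒ L
(1,6): moves to (1,4)(W), (1,3)(W), (1,2)(W), (0,5)(W); every one is W ⇒ L
(2,5): moves to (2,3)(W), (2,2)(W), (2,1)(W), (1,4)(W); every one is W ⇒ L
(3,2): moves to (0,2)(W), (3,0)(W), (2,1)(W); every one is W ⇒ L
(3,3): moves to (0,3)(W), (3,1)(W), (3,0)(W), (2,2)(W); every one is W ⇒ L
(3,8): moves to (0,8)(W), (3,6)(W), (3,5)(W), (3,4)(W), (2,7)(W); every one is W ⇒ L
(4,1): moves to (1,1)(W), (3,0)(W); every one is W ⇒ L
(4,2): moves to (1,2)(W), (4,0)(W), (3,1)(W); every one is W ⇒ L
(4,7): moves to (1,7)(W), (4,5)(W), (4,4)(W), (4,3)(W), (3,6)(W); every one is W ⇒ L
(4,8): moves to (1,8)(W), (4,6)(W), (4,5)(W), (4,4)(W), (3,7)(W); every one is W ⇒ L
Every other cell has at least one move into one of the L cells above, so it is W.
(1,2): the move to (1,0) reaches an L cell, so W
(4,8): one of the L cells justified above, so L

(1,2): W, (4,8): L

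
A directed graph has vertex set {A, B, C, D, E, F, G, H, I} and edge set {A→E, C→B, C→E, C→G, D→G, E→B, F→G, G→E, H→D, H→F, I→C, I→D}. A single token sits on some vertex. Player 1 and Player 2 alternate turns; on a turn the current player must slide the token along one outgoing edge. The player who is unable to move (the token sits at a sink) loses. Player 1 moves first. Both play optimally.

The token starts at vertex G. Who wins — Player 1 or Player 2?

Player 2 wins.

Label each position W (a win for the player to move) or L (a loss). A position with no legal move is L; any other position is W exactly when some move reaches an L, and L when every move reaches a W.
Every edge goes from a vertex to one that appears earlier in the order B, E, G, C, A, F, D, H, I, so processing vertices in that order labels each vertex after all of its successors.
B: no outgoing edge → L
E: can move to B, which is L ⇒ W
G: the only move is to E(W), a W ⇒ L
C: can move to G, which is L ⇒ W
A: the only move is to E(W), a W ⇒ L
F: can move to G, which is L ⇒ W
D: can move to G, which is L ⇒ W
H: moves to D(W), F(W); every one is W ⇒ L
I: moves to D(W), C(W); every one is W ⇒ L
The starting position G is L: whatever Player 1 does, the opponent receives a W position.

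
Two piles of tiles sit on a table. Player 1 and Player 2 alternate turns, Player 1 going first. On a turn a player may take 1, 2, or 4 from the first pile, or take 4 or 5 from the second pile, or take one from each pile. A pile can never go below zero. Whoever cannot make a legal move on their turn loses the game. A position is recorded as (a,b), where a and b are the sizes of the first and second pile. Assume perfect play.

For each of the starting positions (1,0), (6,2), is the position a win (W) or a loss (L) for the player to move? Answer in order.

Label each position W (a win for the player to move) or L (a loss). A position with no legal move is L; any other position is W exactly when some move reaches an L, and L when every move reaches a W.
No move ever increases a pile, so every position that can arise here has a ≤ 6 and b ≤ 2; it is enough to label the cells with 0 ≤ a ≤ 6 and 0 ≤ b ≤ 2.
Every move lowers a or b (never raises either), so fill the grid row by row in increasing a, and left to right within a row: each cell's successors are then already labelled.
      b=0  b=1  b=2
a=0:    L    L    L
a=1:    W    W    W
a=2:    W    W    W
a=3:    L    L    L
a=4:    W    W    W
a=5:    W    W    W
a=6:    L    L    L
Cells with no legal move (terminal, hence L): (0,0), (0,1), (0,2).
The remaining L cells, each justified by listing all of its moves:
(3,0): →(2,0)(W), (1,0)(W) — all W, so L
(3,1): →(2,1)(W), (1,1)(W), (2,0)(W) — all W, so L
(3,2): →(2,2)(W), (1,2)(W), (2,1)(W) — all W, so L
(6,0): →(5,0)(W), (4,0)(W), (2,0)(W) — all W, so L
(6,1): →(5,1)(W), (4,1)(W), (2,1)(W), (5,0)(W) — all W, so L
(6,2): →(5,2)(W), (4,2)(W), (2,2)(W), (5,1)(W) — all W, so L
Every other cell has at least one move into one of the L cells above, so it is W.
(1,0): the move to (0,0) reaches an L cell, so W
(6,2): one of the L cells justified above, so L

(1,0): W, (6,2): L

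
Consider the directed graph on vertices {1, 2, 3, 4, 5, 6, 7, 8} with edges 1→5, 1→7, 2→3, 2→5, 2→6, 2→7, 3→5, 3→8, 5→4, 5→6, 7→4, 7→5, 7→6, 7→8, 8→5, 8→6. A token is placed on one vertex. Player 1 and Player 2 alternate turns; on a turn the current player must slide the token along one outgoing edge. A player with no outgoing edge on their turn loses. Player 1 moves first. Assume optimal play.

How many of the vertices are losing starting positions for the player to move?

4

Use the standard recursion: the mover loses at a terminal position; elsewhere, the mover wins exactly when some move hands the opponent an L position.
Every edge goes from a vertex to one that appears earlier in the order 6, 4, 5, 8, 7, 3, 1, 2, so processing vertices in that order labels each vertex after all of its successors.
6: no outgoing edge → L
4: no outgoing edge → L
5: →4(L), so W
8: →6(L), so W
7: →4(L), so W
3: →8(W), 5(W) — all W, so L
1: →7(W), 5(W) — all W, so L
2: →3(L), so W
The L vertices are 1, 3, 4, 6; that is 4 in all.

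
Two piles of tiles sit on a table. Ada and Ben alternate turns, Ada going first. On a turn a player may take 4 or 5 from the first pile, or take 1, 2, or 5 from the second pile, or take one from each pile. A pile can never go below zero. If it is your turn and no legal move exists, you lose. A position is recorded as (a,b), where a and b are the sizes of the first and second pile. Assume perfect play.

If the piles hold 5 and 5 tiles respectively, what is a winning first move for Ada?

Move to (5,4).

Work bottom-up. With no move the player to move loses. Otherwise the position is W if at least one move leads to an L position for the opponent, and L if every move leads to a W.
No move ever increases a pile, so every position that can arise here has a ≤ 5 and b ≤ 5; it is enough to label the cells with 0 ≤ a ≤ 5 and 0 ≤ b ≤ 5.
Every move lowers a or b (never raises either), so fill the grid row by row in increasing a, and left to right within a row: each cell's successors are then already labelled.
      b=0  b=1  b=2  b=3  b=4  b=5
a=0:    L    W    W    L    W    W
a=1:    L    W    W    L    W    W
a=2:    L    W    W    L    W    W
a=3:    L    W    W    L    W    W
a=4:    W    W    L    W    W    L
a=5:    W    L    W    W    L    W
Cells with no legal move (terminal, hence L): (0,0), (1,0), (2,0), (3,0).
The remaining L cells, each justified by listing all of its moves:
(0,3): L (options (0,2)(W), (0,1)(W) are all W)
(1,3): L (options (1,2)(W), (1,1)(W), (0,2)(W) are all W)
(2,3): L (options (2,2)(W), (2,1)(W), (1,2)(W) are all W)
(3,3): L (options (3,2)(W), (3,1)(W), (2,2)(W) are all W)
(4,2): L (options (0,2)(W), (4,1)(W), (4,0)(W), (3,1)(W) are all W)
(4,5): L (options (0,5)(W), (4,4)(W), (4,3)(W), (4,0)(W), (3,4)(W) are all W)
(5,1): L (options (1,1)(W), (0,1)(W), (5,0)(W), (4,0)(W) are all W)
(5,4): L (options (1,4)(W), (0,4)(W), (5,3)(W), (5,2)(W), (4,3)(W) are all W)
Every other cell has at least one move into one of the L cells above, so it is W.
From (5,5), the L positions reachable in one move are: (5,4).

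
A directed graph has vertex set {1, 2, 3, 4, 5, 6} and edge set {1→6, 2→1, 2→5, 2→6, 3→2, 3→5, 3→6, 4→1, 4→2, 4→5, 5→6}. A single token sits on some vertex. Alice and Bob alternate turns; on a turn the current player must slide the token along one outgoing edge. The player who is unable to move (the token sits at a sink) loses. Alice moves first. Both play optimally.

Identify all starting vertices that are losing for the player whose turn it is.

4, 6

Positions with no move are L. A position that does have a move is losing for the player to move precisely when every available move leads to a winning position for the opponent. Fill in the labels:
Every edge goes from a vertex to one that appears earlier in the order 6, 5, 1, 2, 4, 3, so processing vertices in that order labels each vertex after all of its successors.
6: no outgoing edge → L
5: →6(L), so W
1: →6(L), so W
2: →6(L), so W
4: →2(W), 1(W), 5(W) — all W, so L
3: →6(L), so W
The losing starting vertices are exactly the entries labelled L in this table (2 of them).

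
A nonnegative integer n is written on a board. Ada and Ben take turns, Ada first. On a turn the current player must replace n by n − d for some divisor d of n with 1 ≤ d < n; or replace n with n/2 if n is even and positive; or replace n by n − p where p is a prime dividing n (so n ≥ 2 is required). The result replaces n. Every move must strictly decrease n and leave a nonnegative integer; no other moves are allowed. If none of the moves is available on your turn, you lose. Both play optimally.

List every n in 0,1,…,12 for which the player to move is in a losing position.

0, 1, 4, 9

Positions with no move are L. A position that does have a move is losing for the player to move precisely when every available move leads to a winning position for the opponent. Fill in the labels:
n=0: no move → L
n=1: no move → L
n=2: W (go to 0, an L position)
n=3: W (go to 0, an L position)
n=4: L (options 2(W), 3(W) are all W)
n=5: W (go to 0, an L position)
n=6: W (go to 4, an L position)
n=7: W (go to 0, an L position)
n=8: W (go to 4, an L position)
n=9: L (options 6(W), 8(W) are all W)
n=10: W (go to 9, an L position)
n=11: W (go to 0, an L position)
n=12: W (go to 9, an L position)
The losing starting values of n are exactly the entries labelled L in this table (4 of them).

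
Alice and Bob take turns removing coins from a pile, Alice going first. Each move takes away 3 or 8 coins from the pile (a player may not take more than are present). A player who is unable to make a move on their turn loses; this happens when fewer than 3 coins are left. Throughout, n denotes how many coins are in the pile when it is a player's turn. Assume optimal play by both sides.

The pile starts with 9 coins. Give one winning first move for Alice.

Remove 3, leaving 6.

Label each position W (a win for the player to move) or L (a loss). A position with no legal move is L; any other position is W exactly when some move reaches an L, and L when every move reaches a W.
n=0: no move → L
n=1: no move → L
n=2: no move → L
n=3: →0(L), so W
n=4: →1(L), so W
n=5: →2(L), so W
n=6: →3(W) only, which is W, so L
n=7: →4(W) only, which is W, so L
n=8: →0(L), so W
n=9: →6(L), so W
From 9, the L positions reachable in one move are: 6, 1. Any move reaching one of these is winning.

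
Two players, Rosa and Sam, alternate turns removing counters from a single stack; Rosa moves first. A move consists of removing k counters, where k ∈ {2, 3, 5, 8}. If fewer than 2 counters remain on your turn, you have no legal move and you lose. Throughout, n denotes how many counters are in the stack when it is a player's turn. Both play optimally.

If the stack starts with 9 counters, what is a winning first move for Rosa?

Label each position W (a win for the player to move) or L (a loss). A position with no legal move is L; any other position is W exactly when some move reaches an L, and L when every move reaches a W.
n=0: no move → L
n=1: no move → L
n=2: →0(L), so W
n=3: →1(L), so W
n=4: →1(L), so W
n=5: →0(L), so W
n=6: →1(L), so W
n=7: →5(W), 4(W), 2(W) — all W, so L
n=8: →0(L), so W
n=9: →7(L), so W
From 9, the L positions reachable in one move are: 7, 1. Any move reaching one of these is winning.

Remove 2, leaving 7.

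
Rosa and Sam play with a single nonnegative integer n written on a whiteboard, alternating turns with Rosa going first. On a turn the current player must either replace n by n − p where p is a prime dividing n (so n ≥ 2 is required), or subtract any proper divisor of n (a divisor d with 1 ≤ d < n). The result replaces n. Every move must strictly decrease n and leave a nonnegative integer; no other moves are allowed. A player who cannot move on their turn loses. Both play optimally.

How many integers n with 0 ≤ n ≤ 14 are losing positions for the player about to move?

Use the standard recursion: the mover loses at a terminal position; elsewhere, the mover wins exactly when some move hands the opponent an L position.
n=0: no move → L
n=1: no move → L
n=2: can move to 0, which is L ⇒ W
n=3: can move to 0, which is L ⇒ W
n=4: moves to 2(W), 3(W); every one is W ⇒ L
n=5: can move to 0, which is L ⇒ W
n=6: can move to 4, which is L ⇒ W
n=7: can move to 0, which is L ⇒ W
n=8: can move to 4, which is L ⇒ W
n=9: moves to 6(W), 8(W); every one is W ⇒ L
n=10: can move to 9, which is L ⇒ W
n=11: can move to 0, which is L ⇒ W
n=12: can move to 9, which is L ⇒ W
n=13: can move to 0, which is L ⇒ W
n=14: moves to 7(W), 12(W), 13(W); every one is W ⇒ L
L entries with 0 ≤ n ≤ 14: n = 0, 1, 4, 9, 14; that makes 5.

5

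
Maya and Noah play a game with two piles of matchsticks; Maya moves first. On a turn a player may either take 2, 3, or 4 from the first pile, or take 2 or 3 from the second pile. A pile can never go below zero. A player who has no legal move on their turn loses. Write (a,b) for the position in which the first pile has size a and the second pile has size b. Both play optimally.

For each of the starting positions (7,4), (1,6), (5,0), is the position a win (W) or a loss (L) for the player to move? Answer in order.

(7,4): W, (1,6): L, (5,0): W

Compute win/loss labels from the base case upward. A position with no move is L. Any other position is W if it can reach an L in one move, else L.
No move ever increases a pile, so every position that can arise here has a ≤ 7 and b ≤ 6; it is enough to label the cells with 0 ≤ a ≤ 7 and 0 ≤ b ≤ 6.
Every move lowers a or b (never raises either), so fill the grid row by row in increasing a, and left to right within a row: each cell's successors are then already labelled.
      b=0  b=1  b=2  b=3  b=4  b=5  b=6
a=0:    L    L    W    W    W    L    L
a=1:    L    L    W    W    W    L    L
a=2:    W    W    L    L    W    W    W
a=3:    W    W    L    L    W    W    W
a=4:    W    W    W    W    L    W    W
a=5:    W    W    W    W    L    W    W
a=6:    L    L    W    W    W    L    L
a=7:    L    L    W    W    W    L    L
Cells with no legal move (terminal, hence L): (0,0), (0,1), (1,0), (1,1).
The remaining L cells, each justified by listing all of its moves:
(0,5): →(0,3)(W), (0,2)(W) — all W, so L
(0,6): →(0,4)(W), (0,3)(W) — all W, so L
(1,5): →(1,3)(W), (1,2)(W) — all W, so L
(1,6): →(1,4)(W), (1,3)(W) — all W, so L
(2,2): →(0,2)(W), (2,0)(W) — all W, so L
(2,3): →(0,3)(W), (2,1)(W), (2,0)(W) — all W, so L
(3,2): →(1,2)(W), (0,2)(W), (3,0)(W) — all W, so L
(3,3): →(1,3)(W), (0,3)(W), (3,1)(W), (3,0)(W) — all W, so L
(4,4): →(2,4)(W), (1,4)(W), (0,4)(W), (4,2)(W), (4,1)(W) — all W, so L
(5,4): →(3,4)(W), (2,4)(W), (1,4)(W), (5,2)(W), (5,1)(W) — all W, so L
(6,0): →(4,0)(W), (3,0)(W), (2,0)(W) — all W, so L
(6,1): →(4,1)(W), (3,1)(W), (2,1)(W) — all W, so L
(6,5): →(4,5)(W), (3,5)(W), (2,5)(W), (6,3)(W), (6,2)(W) — all W, so L
(6,6): →(4,6)(W), (3,6)(W), (2,6)(W), (6,4)(W), (6,3)(W) — all W, so L
(7,0): →(5,0)(W), (4,0)(W), (3,0)(W) — all W, so L
(7,1): →(5,1)(W), (4,1)(W), (3,1)(W) — all W, so L
(7,5): →(5,5)(W), (4,5)(W), (3,5)(W), (7,3)(W), (7,2)(W) — all W, so L
(7,6): →(5,6)(W), (4,6)(W), (3,6)(W), (7,4)(W), (7,3)(W) — all W, so L
Every other cell has at least one move into one of the L cells above, so it is W.
(7,4): the move to (5,4) reaches an L cell, so W
(1,6): one of the L cells justified above, so L
(5,0): the move to (1,0) reaches an L cell, so W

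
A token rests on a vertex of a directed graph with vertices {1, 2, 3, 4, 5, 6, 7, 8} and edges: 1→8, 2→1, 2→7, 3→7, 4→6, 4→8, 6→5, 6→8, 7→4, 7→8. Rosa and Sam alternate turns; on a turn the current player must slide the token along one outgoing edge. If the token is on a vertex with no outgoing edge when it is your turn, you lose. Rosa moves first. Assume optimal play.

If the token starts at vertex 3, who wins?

Label each position W (a win for the player to move) or L (a loss). A position with no legal move is L; any other position is W exactly when some move reaches an L, and L when every move reaches a W.
Every edge goes from a vertex to one that appears earlier in the order 5, 8, 6, 4, 1, 7, 3, 2, so processing vertices in that order labels each vertex after all of its successors.
5: no outgoing edge → L
8: no outgoing edge → L
6: →8(L), so W
4: →8(L), so W
1: →8(L), so W
7: →8(L), so W
3: →7(W) only, which is W, so L
2: →7(W), 1(W) — all W, so L
Every move from 3 reaches a W position, so the mover loses.

Sam wins.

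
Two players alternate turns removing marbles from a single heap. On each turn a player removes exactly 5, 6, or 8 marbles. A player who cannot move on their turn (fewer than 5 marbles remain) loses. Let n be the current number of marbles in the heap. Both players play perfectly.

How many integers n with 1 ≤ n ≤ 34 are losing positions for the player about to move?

14

Build the W/L table. Terminal = L. A non-terminal position is W if it has a move to some L; otherwise it is L.
n=0: no move → L
n=1: no move → L
n=2: no move → L
n=3: no move → L
n=4: no move → L
n=5: →0(L), so W
n=6: →1(L), so W
n=7: →2(L), so W
n=8: →3(L), so W
n=9: →4(L), so W
n=10: →4(L), so W
n=11: →3(L), so W
n=12: →4(L), so W
n=13: →8(W), 7(W), 5(W) — all W, so L
n=14: →9(W), 8(W), 6(W) — all W, so L
n=15: →10(W), 9(W), 7(W) — all W, so L
n=16: →11(W), 10(W), 8(W) — all W, so L
n=17: →12(W), 11(W), 9(W) — all W, so L
n=18: →13(L), so W
n=19: →14(L), so W
n=20: →15(L), so W
n=21: →16(L), so W
n=22: →17(L), so W
n=23: →17(L), so W
n=24: →16(L), so W
n=25: →17(L), so W
n=26: →21(W), 20(W), 18(W) — all W, so L
n=27: →22(W), 21(W), 19(W) — all W, so L
n=28: →23(W), 22(W), 20(W) — all W, so L
n=29: →24(W), 23(W), 21(W) — all W, so L
n=30: →25(W), 24(W), 22(W) — all W, so L
n=31: →26(L), so W
n=32: →27(L), so W
n=33: →28(L), so W
n=34: →29(L), so W
L entries with 1 ≤ n ≤ 34 (n=0 is outside the asked range and is not counted): n = 1, 2, 3, 4, 13, 14, 15, 16, 17, 26, 27, 28, 29, 30; that makes 14.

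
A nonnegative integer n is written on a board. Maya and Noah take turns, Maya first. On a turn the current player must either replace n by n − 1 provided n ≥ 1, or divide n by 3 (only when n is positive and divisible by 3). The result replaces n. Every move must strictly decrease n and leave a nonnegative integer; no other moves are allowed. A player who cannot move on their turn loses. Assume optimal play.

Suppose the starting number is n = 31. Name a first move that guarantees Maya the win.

Positions with no move are L. A position that does have a move is losing for the player to move precisely when every available move leads to a winning position for the opponent. Fill in the labels:
n=0: no move → L
n=1: can move to 0, which is L ⇒ W
n=2: the only move is to 1(W), a W ⇒ L
n=3: can move to 2, which is L ⇒ W
n=4: the only move is to 3(W), a W ⇒ L
n=5: can move to 4, which is L ⇒ W
n=6: can move to 2, which is L ⇒ W
n=7: the only move is to 6(W), a W ⇒ L
n=8: can move to 7, which is L ⇒ W
n=9: moves to 3(W), 8(W); every one is W ⇒ L
n=10: can move to 9, which is L ⇒ W
n=11: the only move is to 10(W), a W ⇒ L
n=12: can move to 4, which is L ⇒ W
n=13: the only move is to 12(W), a W ⇒ L
n=14: can move to 13, which is L ⇒ W
n=15: moves to 5(W), 14(W); every one is W ⇒ L
n=16: can move to 15, which is L ⇒ W
n=17: the only move is to 16(W), a W ⇒ L
n=18: can move to 17, which is L ⇒ W
n=19: the only move is to 18(W), a W ⇒ L
n=20: can move to 19, which is L ⇒ W
n=21: can move to 7, which is L ⇒ W
n=22: the only move is to 21(W), a W ⇒ L
n=23: can move to 22, which is L ⇒ W
n=24: moves to 8(W), 23(W); every one is W ⇒ L
n=25: can move to 24, which is L ⇒ W
n=26: the only move is to 25(W), a W ⇒ L
n=27: can move to 9, which is L ⇒ W
n=28: the only move is to 27(W), a W ⇒ L
n=29: can move to 28, which is L ⇒ W
n=30: moves to 10(W), 29(W); every one is W ⇒ L
n=31: can move to 30, which is L ⇒ W
From 31, the L positions reachable in one move are: 30.

Move to 30.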